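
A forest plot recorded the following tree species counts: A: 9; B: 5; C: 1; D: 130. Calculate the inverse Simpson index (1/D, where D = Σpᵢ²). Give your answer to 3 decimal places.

Total N = 9+5+1+130 = 145, so the proportions are 0.062069, 0.034483, 0.006897, 0.896552 (working shown to 6 dp, full precision carried).
D = 0.062069² + 0.034483² + 0.006897² + 0.896552² = 0.003853 + 0.001189 + 0.000048 + 0.803805 = 0.808894.
So 1/D = 1.23626, i.e. 1.236 to 3 decimal places.

1.236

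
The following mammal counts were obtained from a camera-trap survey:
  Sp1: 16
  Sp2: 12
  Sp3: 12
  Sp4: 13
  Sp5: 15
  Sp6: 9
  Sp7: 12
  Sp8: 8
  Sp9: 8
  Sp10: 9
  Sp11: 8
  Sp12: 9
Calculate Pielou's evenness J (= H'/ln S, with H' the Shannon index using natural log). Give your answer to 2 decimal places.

0.99

Total N = 16+12+12+13+15+9+12+8+8+9+8+9 = 131, so the proportions are 0.1221, 0.0916, 0.0916, 0.0992, 0.1145, 0.0687, 0.0916, 0.0611, 0.0611, 0.0687, 0.0611, 0.0687 (working shown to 4 dp, full precision carried).
H' = −Σ pᵢ ln pᵢ = −((-0.2568) + (-0.2190) + (-0.2190) + (-0.2293) + (-0.2481) + (-0.1840) + (-0.2190) + (-0.1707) + (-0.1707) + (-0.1840) + (-0.1707) + (-0.1840)) = 2.4552.
With S = 12 species, ln S = 2.4849, so J = 2.4552/2.4849 = 0.9881, i.e. 0.99 to 2 decimal places.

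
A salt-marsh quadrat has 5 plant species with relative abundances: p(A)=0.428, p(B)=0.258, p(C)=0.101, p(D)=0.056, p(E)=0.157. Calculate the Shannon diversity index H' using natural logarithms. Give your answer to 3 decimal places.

1.396

Each pᵢ ln pᵢ term (working shown to 5 dp, full precision carried): 0.428×(-0.84863)=-0.36321, 0.258×(-1.35480)=-0.34954, 0.101×(-2.29263)=-0.23156, 0.056×(-2.88240)=-0.16141, 0.157×(-1.85151)=-0.29069.
Sum = -1.39641, so H' = 1.396.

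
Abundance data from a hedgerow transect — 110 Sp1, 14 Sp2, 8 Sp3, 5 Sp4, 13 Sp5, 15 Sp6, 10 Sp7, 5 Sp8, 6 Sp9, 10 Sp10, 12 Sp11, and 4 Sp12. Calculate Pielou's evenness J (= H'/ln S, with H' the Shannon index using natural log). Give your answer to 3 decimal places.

Total N = 110+14+8+5+13+15+10+5+6+10+12+4 = 212, so the proportions are 0.51887, 0.06604, 0.03774, 0.02358, 0.06132, 0.07075, 0.04717, 0.02358, 0.0283, 0.04717, 0.0566, 0.01887 (working shown to 5 dp, full precision carried).
H' = −Σ pᵢ ln pᵢ = −((-0.34043) + (-0.17946) + (-0.12367) + (-0.08838) + (-0.17119) + (-0.18740) + (-0.14406) + (-0.08838) + (-0.10089) + (-0.14406) + (-0.16255) + (-0.07491)) = 1.80536.
With S = 12 species, ln S = 2.48491, so J = 1.80536/2.48491 = 0.72653, i.e. 0.727 to 3 decimal places.

0.727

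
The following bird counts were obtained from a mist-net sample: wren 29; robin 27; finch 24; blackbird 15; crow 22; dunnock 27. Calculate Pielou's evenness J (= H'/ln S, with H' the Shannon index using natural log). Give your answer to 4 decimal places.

Total N = 29+27+24+15+22+27 = 144, so the proportions are 0.201389, 0.1875, 0.166667, 0.104167, 0.152778, 0.1875 (working shown to 6 dp, full precision carried).
H' = −Σ pᵢ ln pᵢ = −((-0.322729) + (-0.313871) + (-0.298627) + (-0.235600) + (-0.287034) + (-0.313871)) = 1.771732.
With S = 6 species, ln S = 1.791759, so J = 1.771732/1.791759 = 0.988822, i.e. 0.9888 to 4 decimal places.

0.9888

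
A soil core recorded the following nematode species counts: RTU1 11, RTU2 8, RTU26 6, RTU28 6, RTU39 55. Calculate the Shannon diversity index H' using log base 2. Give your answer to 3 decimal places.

1.647

Total N = 11+8+6+6+55 = 86, so the proportions are 0.12791, 0.09302, 0.06977, 0.06977, 0.63953 (working shown to 5 dp, full precision carried).
Each pᵢ log₂ pᵢ term: 0.12791×(-2.96683)=-0.37948, 0.09302×(-3.42626)=-0.31872, 0.06977×(-3.84130)=-0.26800, 0.06977×(-3.84130)=-0.26800, 0.63953×(-0.64491)=-0.41244.
Sum = -1.64664, so H' = 1.647.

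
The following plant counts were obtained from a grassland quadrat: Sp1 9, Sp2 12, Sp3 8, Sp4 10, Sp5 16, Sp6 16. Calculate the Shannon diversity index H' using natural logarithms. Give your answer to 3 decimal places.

Total N = 9+12+8+10+16+16 = 71, so the proportions are 0.12676, 0.16901, 0.11268, 0.14085, 0.22535, 0.22535 (working shown to 5 dp, full precision carried).
Each pᵢ ln pᵢ term: 0.12676×(-2.06546)=-0.26182, 0.16901×(-1.77777)=-0.30047, 0.11268×(-2.18324)=-0.24600, 0.14085×(-1.96009)=-0.27607, 0.22535×(-1.49009)=-0.33580, 0.22535×(-1.49009)=-0.33580.
Sum = -1.75595, so H' = 1.756.

1.756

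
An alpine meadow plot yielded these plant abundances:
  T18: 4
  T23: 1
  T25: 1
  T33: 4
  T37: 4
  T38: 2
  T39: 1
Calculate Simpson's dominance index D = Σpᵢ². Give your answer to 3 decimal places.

0.190

Total N = 4+1+1+4+4+2+1 = 17, so the proportions are 0.23529, 0.05882, 0.05882, 0.23529, 0.23529, 0.11765, 0.05882 (working shown to 5 dp, full precision carried).
D = 0.23529² + 0.05882² + 0.05882² + 0.23529² + 0.23529² + 0.11765² + 0.05882² = 0.05536 + 0.00346 + 0.00346 + 0.05536 + 0.05536 + 0.01384 + 0.00346 = 0.19031.
To 3 decimal places, D = 0.190.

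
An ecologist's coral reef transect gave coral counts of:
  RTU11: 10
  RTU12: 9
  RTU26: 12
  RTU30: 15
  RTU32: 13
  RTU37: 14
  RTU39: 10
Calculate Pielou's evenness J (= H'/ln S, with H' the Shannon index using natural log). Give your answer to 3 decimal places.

Total N = 10+9+12+15+13+14+10 = 83, so the proportions are 0.12048, 0.10843, 0.14458, 0.18072, 0.15663, 0.16867, 0.12048 (working shown to 5 dp, full precision carried).
H' = −Σ pᵢ ln pᵢ = −((-0.25497) + (-0.24090) + (-0.27960) + (-0.30918) + (-0.29037) + (-0.30020) + (-0.25497)) = 1.93020.
With S = 7 species, ln S = 1.94591, so J = 1.93020/1.94591 = 0.99192, i.e. 0.992 to 3 decimal places.

0.992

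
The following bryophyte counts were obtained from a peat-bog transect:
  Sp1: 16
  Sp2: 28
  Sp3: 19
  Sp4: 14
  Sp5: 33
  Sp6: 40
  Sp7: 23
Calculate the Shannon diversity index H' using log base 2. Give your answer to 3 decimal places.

2.718

Total N = 16+28+19+14+33+40+23 = 173, so the proportions are 0.09249, 0.16185, 0.10983, 0.08092, 0.19075, 0.23121, 0.13295 (working shown to 5 dp, full precision carried).
Each pᵢ log₂ pᵢ term: 0.09249×(-3.43463)=-0.31765, 0.16185×(-2.62727)=-0.42522, 0.10983×(-3.18670)=-0.34998, 0.08092×(-3.62727)=-0.29354, 0.19075×(-2.39023)=-0.45594, 0.23121×(-2.11270)=-0.48849, 0.13295×(-2.91107)=-0.38702.
Sum = -2.71784, so H' = 2.718.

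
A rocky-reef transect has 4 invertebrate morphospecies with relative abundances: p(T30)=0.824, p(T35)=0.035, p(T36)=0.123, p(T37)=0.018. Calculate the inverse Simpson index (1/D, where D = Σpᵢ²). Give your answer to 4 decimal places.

1.4375

D = 0.824² + 0.035² + 0.123² + 0.018² = 0.6789760 + 0.0012250 + 0.0151290 + 0.0003240 = 0.6956540 (working shown to 7 dp, full precision carried).
So 1/D = 1.437496, i.e. 1.4375 to 4 decimal places.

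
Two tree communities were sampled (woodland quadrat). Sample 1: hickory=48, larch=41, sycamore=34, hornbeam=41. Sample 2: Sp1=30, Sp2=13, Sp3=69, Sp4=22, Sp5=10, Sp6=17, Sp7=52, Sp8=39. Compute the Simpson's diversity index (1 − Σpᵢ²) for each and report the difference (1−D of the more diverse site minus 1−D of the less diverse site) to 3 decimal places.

Sample 1: N=164, proportions 0.29268, 0.25, 0.20732, 0.25, giving 1−D = 0.74636 (working shown to 5 dp, full precision carried).
Sample 2: N=252, proportions 0.11905, 0.05159, 0.27381, 0.0873, 0.03968, 0.06746, 0.20635, 0.15476, giving 1−D = 0.82792.
Difference = |0.74636 − 0.82792| = 0.08156, i.e. 0.082 to 3 decimal places.

0.082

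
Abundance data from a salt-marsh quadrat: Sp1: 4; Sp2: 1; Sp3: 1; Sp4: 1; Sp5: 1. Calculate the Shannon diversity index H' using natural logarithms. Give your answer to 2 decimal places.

1.39

Total N = 4+1+1+1+1 = 8, so the proportions are 0.5, 0.125, 0.125, 0.125, 0.125 (working shown to 4 dp, full precision carried).
Each pᵢ ln pᵢ term: 0.5×(-0.6931)=-0.3466, 0.125×(-2.0794)=-0.2599, 0.125×(-2.0794)=-0.2599, 0.125×(-2.0794)=-0.2599, 0.125×(-2.0794)=-0.2599.
Sum = -1.3863, so H' = 1.39.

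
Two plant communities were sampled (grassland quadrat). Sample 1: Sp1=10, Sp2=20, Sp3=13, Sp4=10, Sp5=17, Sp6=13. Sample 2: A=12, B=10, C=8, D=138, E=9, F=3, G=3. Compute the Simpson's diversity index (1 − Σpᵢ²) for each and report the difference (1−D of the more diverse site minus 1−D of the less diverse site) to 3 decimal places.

Sample 1: N=83, proportions 0.12048, 0.24096, 0.15663, 0.12048, 0.20482, 0.15663, giving 1−D = 0.82189 (working shown to 5 dp, full precision carried).
Sample 2: N=183, proportions 0.06557, 0.05464, 0.04372, 0.7541, 0.04918, 0.01639, 0.01639, giving 1−D = 0.41918.
Difference = |0.82189 − 0.41918| = 0.40271, i.e. 0.403 to 3 decimal places.

0.403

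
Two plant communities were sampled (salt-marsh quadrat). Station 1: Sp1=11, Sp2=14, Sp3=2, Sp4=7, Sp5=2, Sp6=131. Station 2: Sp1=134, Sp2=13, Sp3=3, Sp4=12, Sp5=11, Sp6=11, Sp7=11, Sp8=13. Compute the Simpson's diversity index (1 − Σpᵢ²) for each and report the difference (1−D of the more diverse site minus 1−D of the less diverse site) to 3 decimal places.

Station 1: N=167, proportions 0.06587, 0.08383, 0.01198, 0.04192, 0.01198, 0.78443, giving 1−D = 0.37126 (working shown to 5 dp, full precision carried).
Station 2: N=208, proportions 0.64423, 0.0625, 0.01442, 0.05769, 0.05288, 0.05288, 0.05288, 0.0625, giving 1−D = 0.56523.
Difference = |0.37126 − 0.56523| = 0.19397, i.e. 0.194 to 3 decimal places.

0.194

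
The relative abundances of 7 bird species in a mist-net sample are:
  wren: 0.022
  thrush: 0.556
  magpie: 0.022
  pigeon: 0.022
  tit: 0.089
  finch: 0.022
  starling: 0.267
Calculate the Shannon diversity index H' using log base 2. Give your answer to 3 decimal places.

Each pᵢ log₂ pᵢ term (working shown to 5 dp, full precision carried): 0.022×(-5.50635)=-0.12114, 0.556×(-0.84684)=-0.47084, 0.022×(-5.50635)=-0.12114, 0.022×(-5.50635)=-0.12114, 0.089×(-3.49005)=-0.31061, 0.022×(-5.50635)=-0.12114, 0.267×(-1.90509)=-0.50866.
Sum = -1.77468, so H' = 1.775.

1.775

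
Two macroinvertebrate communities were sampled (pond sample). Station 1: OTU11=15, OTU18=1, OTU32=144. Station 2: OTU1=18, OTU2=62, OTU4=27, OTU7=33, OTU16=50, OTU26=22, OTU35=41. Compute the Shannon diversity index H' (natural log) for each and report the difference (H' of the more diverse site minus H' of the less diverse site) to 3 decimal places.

1.516

Station 1: N=160, proportions 0.09375, 0.00625, 0.9, giving H' = 0.34846 (working shown to 5 dp, full precision carried).
Station 2: N=253, proportions 0.07115, 0.24506, 0.10672, 0.13043, 0.19763, 0.08696, 0.16206, giving H' = 1.86484.
Difference = |0.34846 − 1.86484| = 1.51638, i.e. 1.516 to 3 decimal places.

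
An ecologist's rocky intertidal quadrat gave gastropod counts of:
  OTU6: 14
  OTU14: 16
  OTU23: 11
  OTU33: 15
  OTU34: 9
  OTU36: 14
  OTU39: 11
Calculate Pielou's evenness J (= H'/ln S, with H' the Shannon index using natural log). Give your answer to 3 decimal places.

Total N = 14+16+11+15+9+14+11 = 90, so the proportions are 0.15556, 0.17778, 0.12222, 0.16667, 0.1, 0.15556, 0.12222 (working shown to 5 dp, full precision carried).
H' = −Σ pᵢ ln pᵢ = −((-0.28945) + (-0.30706) + (-0.25690) + (-0.29863) + (-0.23026) + (-0.28945) + (-0.25690)) = 1.92865.
With S = 7 species, ln S = 1.94591, so J = 1.92865/1.94591 = 0.99113, i.e. 0.991 to 3 decimal places.

0.991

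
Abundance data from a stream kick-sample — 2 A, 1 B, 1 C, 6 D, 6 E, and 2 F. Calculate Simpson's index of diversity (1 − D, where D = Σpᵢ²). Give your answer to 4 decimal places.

Total N = 2+1+1+6+6+2 = 18, so the proportions are 0.111111, 0.055556, 0.055556, 0.333333, 0.333333, 0.111111 (working shown to 6 dp, full precision carried).
D = 0.111111² + 0.055556² + 0.055556² + 0.333333² + 0.333333² + 0.111111² = 0.012346 + 0.003086 + 0.003086 + 0.111111 + 0.111111 + 0.012346 = 0.253086.
So 1 − D = 0.746914, i.e. 0.7469 to 4 decimal places.

0.7469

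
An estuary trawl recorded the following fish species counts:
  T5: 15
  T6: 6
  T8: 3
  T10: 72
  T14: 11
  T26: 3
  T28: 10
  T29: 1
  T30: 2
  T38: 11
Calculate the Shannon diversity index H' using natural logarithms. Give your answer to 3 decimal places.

1.592

Total N = 15+6+3+72+11+3+10+1+2+11 = 134, so the proportions are 0.11194, 0.04478, 0.02239, 0.53731, 0.08209, 0.02239, 0.07463, 0.00746, 0.01493, 0.08209 (working shown to 5 dp, full precision carried).
Each pᵢ ln pᵢ term: 0.11194×(-2.18979)=-0.24513, 0.04478×(-3.10608)=-0.13908, 0.02239×(-3.79923)=-0.08506, 0.53731×(-0.62117)=-0.33376, 0.08209×(-2.49994)=-0.20522, 0.02239×(-3.79923)=-0.08506, 0.07463×(-2.59525)=-0.19368, 0.00746×(-4.89784)=-0.03655, 0.01493×(-4.20469)=-0.06276, 0.08209×(-2.49994)=-0.20522.
Sum = -1.59151, so H' = 1.592.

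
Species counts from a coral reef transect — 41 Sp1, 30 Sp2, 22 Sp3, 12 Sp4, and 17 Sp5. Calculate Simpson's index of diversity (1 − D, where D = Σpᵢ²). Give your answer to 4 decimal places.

Total N = 41+30+22+12+17 = 122, so the proportions are 0.336066, 0.245902, 0.180328, 0.098361, 0.139344 (working shown to 6 dp, full precision carried).
D = 0.336066² + 0.245902² + 0.180328² + 0.098361² + 0.139344² = 0.112940 + 0.060468 + 0.032518 + 0.009675 + 0.019417 = 0.235017.
So 1 − D = 0.764983, i.e. 0.7650 to 4 decimal places.

0.7650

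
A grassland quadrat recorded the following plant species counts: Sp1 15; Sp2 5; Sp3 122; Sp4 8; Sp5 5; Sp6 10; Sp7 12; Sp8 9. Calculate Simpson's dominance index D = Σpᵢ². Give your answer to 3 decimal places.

Total N = 15+5+122+8+5+10+12+9 = 186, so the proportions are 0.08065, 0.02688, 0.65591, 0.04301, 0.02688, 0.05376, 0.06452, 0.04839 (working shown to 5 dp, full precision carried).
D = 0.08065² + 0.02688² + 0.65591² + 0.04301² + 0.02688² + 0.05376² + 0.06452² + 0.04839² = 0.00650 + 0.00072 + 0.43022 + 0.00185 + 0.00072 + 0.00289 + 0.00416 + 0.00234 = 0.44942.
To 3 decimal places, D = 0.449.

0.449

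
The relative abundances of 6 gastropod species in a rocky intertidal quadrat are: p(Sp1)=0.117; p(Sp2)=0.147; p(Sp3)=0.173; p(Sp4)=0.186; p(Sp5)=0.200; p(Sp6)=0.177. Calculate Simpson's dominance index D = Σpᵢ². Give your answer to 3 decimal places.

0.171

D = 0.117² + 0.147² + 0.173² + 0.186² + 0.2² + 0.177² = 0.01369 + 0.02161 + 0.02993 + 0.03460 + 0.04000 + 0.03133 = 0.17115 (working shown to 5 dp, full precision carried).
To 3 decimal places, D = 0.171.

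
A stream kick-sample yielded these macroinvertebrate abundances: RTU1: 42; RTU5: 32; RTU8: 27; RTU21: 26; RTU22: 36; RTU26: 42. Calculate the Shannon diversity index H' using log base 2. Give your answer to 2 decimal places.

2.56

Total N = 42+32+27+26+36+42 = 205, so the proportions are 0.2049, 0.1561, 0.1317, 0.1268, 0.1756, 0.2049 (working shown to 4 dp, full precision carried).
Each pᵢ log₂ pᵢ term: 0.2049×(-2.2872)=-0.4686, 0.1561×(-2.6795)=-0.4183, 0.1317×(-2.9246)=-0.3852, 0.1268×(-2.9790)=-0.3778, 0.1756×(-2.5096)=-0.4407, 0.2049×(-2.2872)=-0.4686.
Sum = -2.5592, so H' = 2.56.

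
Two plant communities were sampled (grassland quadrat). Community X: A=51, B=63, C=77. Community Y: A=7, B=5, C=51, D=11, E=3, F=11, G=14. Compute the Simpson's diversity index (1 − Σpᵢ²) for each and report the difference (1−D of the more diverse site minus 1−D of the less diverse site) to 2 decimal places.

0.04

Community X: N=191, proportions 0.267, 0.3298, 0.4031, giving 1−D = 0.6574 (working shown to 4 dp, full precision carried).
Community Y: N=102, proportions 0.0686, 0.049, 0.5, 0.1078, 0.0294, 0.1078, 0.1373, giving 1−D = 0.6999.
Difference = |0.6574 − 0.6999| = 0.0425, i.e. 0.04 to 2 decimal places.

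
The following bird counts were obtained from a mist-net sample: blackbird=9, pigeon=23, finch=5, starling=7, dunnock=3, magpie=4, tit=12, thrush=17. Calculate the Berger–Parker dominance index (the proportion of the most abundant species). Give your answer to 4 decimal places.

Total N = 9+23+5+7+3+4+12+17 = 80, so the proportions are 0.1125, 0.2875, 0.0625, 0.0875, 0.0375, 0.05, 0.15, 0.2125 (working shown to 6 dp, full precision carried).
The largest proportion is 0.2875, i.e. d = 0.2875 to 4 decimal places.

0.2875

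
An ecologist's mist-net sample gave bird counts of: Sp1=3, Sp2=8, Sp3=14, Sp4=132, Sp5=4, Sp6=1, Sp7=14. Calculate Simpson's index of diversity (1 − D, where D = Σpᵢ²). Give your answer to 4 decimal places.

0.4219

Total N = 3+8+14+132+4+1+14 = 176, so the proportions are 0.017045, 0.045455, 0.079545, 0.75, 0.022727, 0.005682, 0.079545 (working shown to 6 dp, full precision carried).
D = 0.017045² + 0.045455² + 0.079545² + 0.75² + 0.022727² + 0.005682² + 0.079545² = 0.000291 + 0.002066 + 0.006327 + 0.562500 + 0.000517 + 0.000032 + 0.006327 = 0.578060.
So 1 − D = 0.421940, i.e. 0.4219 to 4 decimal places.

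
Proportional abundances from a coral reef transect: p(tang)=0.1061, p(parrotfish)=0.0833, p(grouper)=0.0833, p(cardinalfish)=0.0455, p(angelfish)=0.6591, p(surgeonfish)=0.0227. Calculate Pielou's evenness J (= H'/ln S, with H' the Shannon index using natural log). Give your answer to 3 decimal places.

H' = −Σ pᵢ ln pᵢ = −((-0.23802) + (-0.20703) + (-0.20703) + (-0.14060) + (-0.27477) + (-0.08593)) = 1.15336 (working shown to 5 dp, full precision carried).
With S = 6 species, ln S = 1.79176, so J = 1.15336/1.79176 = 0.64371, i.e. 0.644 to 3 decimal places.

0.644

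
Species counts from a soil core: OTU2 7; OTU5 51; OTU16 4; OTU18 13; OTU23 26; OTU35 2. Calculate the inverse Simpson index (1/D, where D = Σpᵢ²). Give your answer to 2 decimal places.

3.02

Total N = 7+51+4+13+26+2 = 103, so the proportions are 0.06796, 0.49515, 0.03883, 0.12621, 0.25243, 0.01942 (working shown to 5 dp, full precision carried).
D = 0.06796² + 0.49515² + 0.03883² + 0.12621² + 0.25243² + 0.01942² = 0.00462 + 0.24517 + 0.00151 + 0.01593 + 0.06372 + 0.00038 = 0.33132.
So 1/D = 3.0182, i.e. 3.02 to 2 decimal places.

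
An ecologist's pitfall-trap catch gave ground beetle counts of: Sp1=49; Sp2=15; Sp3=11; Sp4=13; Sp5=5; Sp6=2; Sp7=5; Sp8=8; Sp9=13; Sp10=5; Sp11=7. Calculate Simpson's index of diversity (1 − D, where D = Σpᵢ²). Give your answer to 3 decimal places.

Total N = 49+15+11+13+5+2+5+8+13+5+7 = 133, so the proportions are 0.36842, 0.11278, 0.08271, 0.09774, 0.03759, 0.01504, 0.03759, 0.06015, 0.09774, 0.03759, 0.05263 (working shown to 5 dp, full precision carried).
D = 0.36842² + 0.11278² + 0.08271² + 0.09774² + 0.03759² + 0.01504² + 0.03759² + 0.06015² + 0.09774² + 0.03759² + 0.05263² = 0.13573 + 0.01272 + 0.00684 + 0.00955 + 0.00141 + 0.00023 + 0.00141 + 0.00362 + 0.00955 + 0.00141 + 0.00277 = 0.18526.
So 1 − D = 0.81474, i.e. 0.815 to 3 decimal places.

0.815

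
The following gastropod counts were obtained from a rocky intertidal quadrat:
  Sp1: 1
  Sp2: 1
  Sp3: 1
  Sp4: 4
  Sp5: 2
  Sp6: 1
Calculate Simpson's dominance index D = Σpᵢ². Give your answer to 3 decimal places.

0.240

Total N = 1+1+1+4+2+1 = 10, so the proportions are 0.1, 0.1, 0.1, 0.4, 0.2, 0.1 (working shown to 5 dp, full precision carried).
D = 0.1² + 0.1² + 0.1² + 0.4² + 0.2² + 0.1² = 0.01000 + 0.01000 + 0.01000 + 0.16000 + 0.04000 + 0.01000 = 0.24000.
To 3 decimal places, D = 0.240.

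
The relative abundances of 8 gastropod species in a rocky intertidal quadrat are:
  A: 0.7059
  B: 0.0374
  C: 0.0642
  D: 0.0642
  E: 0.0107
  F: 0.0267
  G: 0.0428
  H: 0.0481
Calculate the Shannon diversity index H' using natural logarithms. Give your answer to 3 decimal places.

1.147

Each pᵢ ln pᵢ term (working shown to 5 dp, full precision carried): 0.7059×(-0.34828)=-0.24585, 0.0374×(-3.28608)=-0.12290, 0.0642×(-2.74575)=-0.17628, 0.0642×(-2.74575)=-0.17628, 0.0107×(-4.53751)=-0.04855, 0.0267×(-3.62309)=-0.09674, 0.0428×(-3.15122)=-0.13487, 0.0481×(-3.03447)=-0.14596.
Sum = -1.14742, so H' = 1.147.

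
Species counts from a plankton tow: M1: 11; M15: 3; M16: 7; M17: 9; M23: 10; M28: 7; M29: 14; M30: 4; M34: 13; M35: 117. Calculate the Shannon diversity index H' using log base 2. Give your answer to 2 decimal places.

2.19

Total N = 11+3+7+9+10+7+14+4+13+117 = 195, so the proportions are 0.0564, 0.0154, 0.0359, 0.0462, 0.0513, 0.0359, 0.0718, 0.0205, 0.0667, 0.6 (working shown to 4 dp, full precision carried).
Each pᵢ log₂ pᵢ term: 0.0564×(-4.1479)=-0.2340, 0.0154×(-6.0224)=-0.0927, 0.0359×(-4.8000)=-0.1723, 0.0462×(-4.4374)=-0.2048, 0.0513×(-4.2854)=-0.2198, 0.0359×(-4.8000)=-0.1723, 0.0718×(-3.8000)=-0.2728, 0.0205×(-5.6073)=-0.1150, 0.0667×(-3.9069)=-0.2605, 0.6×(-0.7370)=-0.4422.
Sum = -2.1863, so H' = 2.19.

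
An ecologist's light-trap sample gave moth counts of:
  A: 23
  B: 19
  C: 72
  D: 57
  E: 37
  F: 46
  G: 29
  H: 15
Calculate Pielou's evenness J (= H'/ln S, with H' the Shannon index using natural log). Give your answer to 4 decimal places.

0.9413

Total N = 23+19+72+57+37+46+29+15 = 298, so the proportions are 0.077181, 0.063758, 0.241611, 0.191275, 0.124161, 0.154362, 0.097315, 0.050336 (working shown to 6 dp, full precision carried).
H' = −Σ pᵢ ln pᵢ = −((-0.197707) + (-0.175505) + (-0.343191) + (-0.316377) + (-0.259022) + (-0.288419) + (-0.226725) + (-0.150455)) = 1.957401.
With S = 8 species, ln S = 2.079442, so J = 1.957401/2.079442 = 0.941311, i.e. 0.9413 to 4 decimal places.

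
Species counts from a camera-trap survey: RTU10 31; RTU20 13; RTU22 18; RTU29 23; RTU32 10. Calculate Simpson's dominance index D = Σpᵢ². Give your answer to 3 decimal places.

0.231

Total N = 31+13+18+23+10 = 95, so the proportions are 0.32632, 0.13684, 0.18947, 0.24211, 0.10526 (working shown to 5 dp, full precision carried).
D = 0.32632² + 0.13684² + 0.18947² + 0.24211² + 0.10526² = 0.10648 + 0.01873 + 0.03590 + 0.05861 + 0.01108 = 0.23080.
To 3 decimal places, D = 0.231.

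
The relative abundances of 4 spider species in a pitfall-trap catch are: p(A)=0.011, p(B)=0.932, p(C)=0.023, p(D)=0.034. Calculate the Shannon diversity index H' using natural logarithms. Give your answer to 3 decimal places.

Each pᵢ ln pᵢ term (working shown to 5 dp, full precision carried): 0.011×(-4.50986)=-0.04961, 0.932×(-0.07042)=-0.06563, 0.023×(-3.77226)=-0.08676, 0.034×(-3.38139)=-0.11497.
Sum = -0.31697, so H' = 0.317.

0.317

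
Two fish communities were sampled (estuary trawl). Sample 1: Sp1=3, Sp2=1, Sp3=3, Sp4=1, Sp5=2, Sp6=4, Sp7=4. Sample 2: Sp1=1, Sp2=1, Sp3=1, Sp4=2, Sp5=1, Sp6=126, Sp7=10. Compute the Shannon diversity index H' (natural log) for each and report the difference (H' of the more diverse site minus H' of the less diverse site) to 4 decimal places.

1.3385

Sample 1: N=18, proportions 0.1666667, 0.0555556, 0.1666667, 0.0555556, 0.1111111, 0.2222222, 0.2222222, giving H' = 1.8310205 (working shown to 7 dp, full precision carried).
Sample 2: N=142, proportions 0.0070423, 0.0070423, 0.0070423, 0.0140845, 0.0070423, 0.8873239, 0.0704225, giving H' = 0.4925618.
Difference = |1.8310205 − 0.4925618| = 1.3384587, i.e. 1.3385 to 4 decimal places.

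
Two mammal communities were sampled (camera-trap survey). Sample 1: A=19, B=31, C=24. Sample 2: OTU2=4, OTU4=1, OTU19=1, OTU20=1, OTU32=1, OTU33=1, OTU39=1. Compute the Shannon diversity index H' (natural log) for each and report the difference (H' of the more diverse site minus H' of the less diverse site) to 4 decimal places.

0.6693

Sample 1: N=74, proportions 0.256757, 0.418919, 0.324324, giving H' = 1.078778 (working shown to 6 dp, full precision carried).
Sample 2: N=10, proportions 0.4, 0.1, 0.1, 0.1, 0.1, 0.1, 0.1, giving H' = 1.748067.
Difference = |1.078778 − 1.748067| = 0.669289, i.e. 0.6693 to 4 decimal places.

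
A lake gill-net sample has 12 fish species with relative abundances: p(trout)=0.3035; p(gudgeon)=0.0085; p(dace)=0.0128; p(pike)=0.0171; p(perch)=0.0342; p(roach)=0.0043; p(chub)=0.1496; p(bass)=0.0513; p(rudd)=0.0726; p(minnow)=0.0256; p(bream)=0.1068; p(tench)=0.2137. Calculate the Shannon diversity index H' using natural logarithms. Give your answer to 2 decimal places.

1.96

Each pᵢ ln pᵢ term (working shown to 4 dp, full precision carried): 0.3035×(-1.1924)=-0.3619, 0.0085×(-4.7677)=-0.0405, 0.0128×(-4.3583)=-0.0558, 0.0171×(-4.0687)=-0.0696, 0.0342×(-3.3755)=-0.1154, 0.0043×(-5.4491)=-0.0234, 0.1496×(-1.8998)=-0.2842, 0.0513×(-2.9701)=-0.1524, 0.0726×(-2.6228)=-0.1904, 0.0256×(-3.6652)=-0.0938, 0.1068×(-2.2368)=-0.2389, 0.2137×(-1.5432)=-0.3298.
Sum = -1.9561, so H' = 1.96.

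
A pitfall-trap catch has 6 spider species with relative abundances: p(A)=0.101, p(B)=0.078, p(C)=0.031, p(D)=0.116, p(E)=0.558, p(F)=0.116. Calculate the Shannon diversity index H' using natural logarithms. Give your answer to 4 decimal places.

Each pᵢ ln pᵢ term (working shown to 6 dp, full precision carried): 0.101×(-2.292635)=-0.231556, 0.078×(-2.551046)=-0.198982, 0.031×(-3.473768)=-0.107687, 0.116×(-2.154165)=-0.249883, 0.558×(-0.583396)=-0.325535, 0.116×(-2.154165)=-0.249883.
Sum = -1.363526, so H' = 1.3635.

1.3635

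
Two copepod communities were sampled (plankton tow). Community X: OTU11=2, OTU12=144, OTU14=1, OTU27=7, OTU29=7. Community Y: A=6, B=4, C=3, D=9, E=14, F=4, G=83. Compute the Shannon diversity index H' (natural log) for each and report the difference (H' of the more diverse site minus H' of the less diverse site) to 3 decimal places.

0.706

Community X: N=161, proportions 0.012422, 0.89441, 0.006211, 0.043478, 0.043478, giving H' = 0.458534 (working shown to 6 dp, full precision carried).
Community Y: N=123, proportions 0.04878, 0.03252, 0.02439, 0.073171, 0.113821, 0.03252, 0.674797, giving H' = 1.164848.
Difference = |0.458534 − 1.164848| = 0.706314, i.e. 0.706 to 3 decimal places.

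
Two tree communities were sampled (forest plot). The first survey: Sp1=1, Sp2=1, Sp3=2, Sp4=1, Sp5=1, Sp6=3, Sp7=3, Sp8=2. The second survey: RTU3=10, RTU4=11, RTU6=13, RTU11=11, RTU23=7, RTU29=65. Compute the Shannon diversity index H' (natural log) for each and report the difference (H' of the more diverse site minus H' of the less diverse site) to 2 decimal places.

0.58

The first survey: N=14, proportions 0.0714, 0.0714, 0.1429, 0.0714, 0.0714, 0.2143, 0.2143, 0.1429, giving H' = 1.9702 (working shown to 4 dp, full precision carried).
The second survey: N=117, proportions 0.0855, 0.094, 0.1111, 0.094, 0.0598, 0.5556, giving H' = 1.3940.
Difference = |1.9702 − 1.3940| = 0.5762, i.e. 0.58 to 2 decimal places.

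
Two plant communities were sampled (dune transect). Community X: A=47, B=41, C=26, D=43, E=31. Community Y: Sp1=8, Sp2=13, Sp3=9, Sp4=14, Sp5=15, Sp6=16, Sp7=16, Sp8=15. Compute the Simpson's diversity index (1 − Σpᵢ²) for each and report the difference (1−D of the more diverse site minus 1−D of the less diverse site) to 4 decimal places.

0.0777

Community X: N=188, proportions 0.25, 0.2180851, 0.1382979, 0.2287234, 0.1648936, giving 1−D = 0.7913083 (working shown to 7 dp, full precision carried).
Community Y: N=106, proportions 0.0754717, 0.1226415, 0.0849057, 0.1320755, 0.1415094, 0.1509434, 0.1509434, 0.1415094, giving 1−D = 0.8689925.
Difference = |0.7913083 − 0.8689925| = 0.0776842, i.e. 0.0777 to 4 decimal places.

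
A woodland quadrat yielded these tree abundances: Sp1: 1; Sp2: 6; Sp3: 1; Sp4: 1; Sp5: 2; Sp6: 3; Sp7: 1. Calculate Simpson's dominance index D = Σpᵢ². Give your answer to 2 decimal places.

Total N = 1+6+1+1+2+3+1 = 15, so the proportions are 0.0667, 0.4, 0.0667, 0.0667, 0.1333, 0.2, 0.0667 (working shown to 4 dp, full precision carried).
D = 0.0667² + 0.4² + 0.0667² + 0.0667² + 0.1333² + 0.2² + 0.0667² = 0.0044 + 0.1600 + 0.0044 + 0.0044 + 0.0178 + 0.0400 + 0.0044 = 0.2356.
To 2 decimal places, D = 0.24.

0.24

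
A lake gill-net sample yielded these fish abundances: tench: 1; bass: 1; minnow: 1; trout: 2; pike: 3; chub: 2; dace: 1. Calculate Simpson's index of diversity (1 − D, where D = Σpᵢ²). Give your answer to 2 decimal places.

0.83

Total N = 1+1+1+2+3+2+1 = 11, so the proportions are 0.0909, 0.0909, 0.0909, 0.1818, 0.2727, 0.1818, 0.0909 (working shown to 4 dp, full precision carried).
D = 0.0909² + 0.0909² + 0.0909² + 0.1818² + 0.2727² + 0.1818² + 0.0909² = 0.0083 + 0.0083 + 0.0083 + 0.0331 + 0.0744 + 0.0331 + 0.0083 = 0.1736.
So 1 − D = 0.8264, i.e. 0.83 to 2 decimal places.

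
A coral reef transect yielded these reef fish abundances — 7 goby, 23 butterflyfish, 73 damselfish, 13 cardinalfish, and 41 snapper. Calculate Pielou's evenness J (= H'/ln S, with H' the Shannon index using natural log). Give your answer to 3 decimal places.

0.828

Total N = 7+23+73+13+41 = 157, so the proportions are 0.04459, 0.1465, 0.46497, 0.0828, 0.26115 (working shown to 5 dp, full precision carried).
H' = −Σ pᵢ ln pᵢ = −((-0.13868) + (-0.28138) + (-0.35607) + (-0.20629) + (-0.35063)) = 1.33305.
With S = 5 species, ln S = 1.60944, so J = 1.33305/1.60944 = 0.82827, i.e. 0.828 to 3 decimal places.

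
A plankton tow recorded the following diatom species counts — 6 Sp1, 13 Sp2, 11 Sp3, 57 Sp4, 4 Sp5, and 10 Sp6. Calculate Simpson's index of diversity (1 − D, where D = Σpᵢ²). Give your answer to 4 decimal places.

Total N = 6+13+11+57+4+10 = 101, so the proportions are 0.059406, 0.128713, 0.108911, 0.564356, 0.039604, 0.09901 (working shown to 6 dp, full precision carried).
D = 0.059406² + 0.128713² + 0.108911² + 0.564356² + 0.039604² + 0.09901² = 0.003529 + 0.016567 + 0.011862 + 0.318498 + 0.001568 + 0.009803 = 0.361827.
So 1 − D = 0.638173, i.e. 0.6382 to 4 decimal places.

0.6382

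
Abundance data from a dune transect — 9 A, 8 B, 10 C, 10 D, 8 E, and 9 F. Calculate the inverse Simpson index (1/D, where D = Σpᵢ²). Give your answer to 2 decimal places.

5.95

Total N = 9+8+10+10+8+9 = 54, so the proportions are 0.166667, 0.148148, 0.185185, 0.185185, 0.148148, 0.166667 (working shown to 6 dp, full precision carried).
D = 0.166667² + 0.148148² + 0.185185² + 0.185185² + 0.148148² + 0.166667² = 0.027778 + 0.021948 + 0.034294 + 0.034294 + 0.021948 + 0.027778 = 0.168038.
So 1/D = 5.9510, i.e. 5.95 to 2 decimal places.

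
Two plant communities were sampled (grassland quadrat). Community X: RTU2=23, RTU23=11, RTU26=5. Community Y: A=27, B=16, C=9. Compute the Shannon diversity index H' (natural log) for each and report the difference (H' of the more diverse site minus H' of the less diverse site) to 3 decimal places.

Community X: N=39, proportions 0.58974, 0.28205, 0.12821, giving H' = 0.93176 (working shown to 5 dp, full precision carried).
Community Y: N=52, proportions 0.51923, 0.30769, 0.17308, giving H' = 1.00655.
Difference = |0.93176 − 1.00655| = 0.07479, i.e. 0.075 to 3 decimal places.

0.075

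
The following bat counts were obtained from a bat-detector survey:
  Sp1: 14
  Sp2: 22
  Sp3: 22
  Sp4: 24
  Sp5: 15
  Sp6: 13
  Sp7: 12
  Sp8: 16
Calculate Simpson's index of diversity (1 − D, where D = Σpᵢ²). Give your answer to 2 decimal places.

0.87

Total N = 14+22+22+24+15+13+12+16 = 138, so the proportions are 0.1014, 0.1594, 0.1594, 0.1739, 0.1087, 0.0942, 0.087, 0.1159 (working shown to 4 dp, full precision carried).
D = 0.1014² + 0.1594² + 0.1594² + 0.1739² + 0.1087² + 0.0942² + 0.087² + 0.1159² = 0.0103 + 0.0254 + 0.0254 + 0.0302 + 0.0118 + 0.0089 + 0.0076 + 0.0134 = 0.1331.
So 1 − D = 0.8669, i.e. 0.87 to 2 decimal places.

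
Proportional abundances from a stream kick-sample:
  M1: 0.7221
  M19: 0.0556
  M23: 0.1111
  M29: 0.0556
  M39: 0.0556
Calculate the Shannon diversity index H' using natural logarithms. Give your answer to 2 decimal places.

Each pᵢ ln pᵢ term (working shown to 4 dp, full precision carried): 0.7221×(-0.3256)=-0.2351, 0.0556×(-2.8896)=-0.1607, 0.1111×(-2.1973)=-0.2441, 0.0556×(-2.8896)=-0.1607, 0.0556×(-2.8896)=-0.1607.
Sum = -0.9612, so H' = 0.96.

0.96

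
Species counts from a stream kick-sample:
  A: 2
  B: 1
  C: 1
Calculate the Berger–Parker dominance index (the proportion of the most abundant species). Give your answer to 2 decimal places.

0.50

Total N = 2+1+1 = 4, so the proportions are 0.5, 0.25, 0.25 (working shown to 4 dp, full precision carried).
The largest proportion is 0.5, i.e. d = 0.50 to 2 decimal places.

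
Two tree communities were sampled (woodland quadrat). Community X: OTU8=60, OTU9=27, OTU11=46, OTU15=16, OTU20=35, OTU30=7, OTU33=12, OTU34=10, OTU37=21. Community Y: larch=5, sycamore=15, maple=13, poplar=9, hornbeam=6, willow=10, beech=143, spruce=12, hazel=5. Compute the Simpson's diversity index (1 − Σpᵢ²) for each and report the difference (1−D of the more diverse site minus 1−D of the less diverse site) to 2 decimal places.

Community X: N=234, proportions 0.25641, 0.11538, 0.19658, 0.06838, 0.14957, 0.02991, 0.05128, 0.04274, 0.08974, giving 1−D = 0.84184 (working shown to 5 dp, full precision carried).
Community Y: N=218, proportions 0.02294, 0.06881, 0.05963, 0.04128, 0.02752, 0.04587, 0.65596, 0.05505, 0.02294, giving 1−D = 0.55277.
Difference = |0.84184 − 0.55277| = 0.28907, i.e. 0.29 to 2 decimal places.

0.29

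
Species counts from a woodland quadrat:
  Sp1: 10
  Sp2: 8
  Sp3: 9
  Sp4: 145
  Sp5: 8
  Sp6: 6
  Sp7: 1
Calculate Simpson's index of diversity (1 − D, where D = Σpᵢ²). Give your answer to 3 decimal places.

0.389

Total N = 10+8+9+145+8+6+1 = 187, so the proportions are 0.05348, 0.04278, 0.04813, 0.7754, 0.04278, 0.03209, 0.00535 (working shown to 5 dp, full precision carried).
D = 0.05348² + 0.04278² + 0.04813² + 0.7754² + 0.04278² + 0.03209² + 0.00535² = 0.00286 + 0.00183 + 0.00232 + 0.60125 + 0.00183 + 0.00103 + 0.00003 = 0.61114.
So 1 − D = 0.38886, i.e. 0.389 to 3 decimal places.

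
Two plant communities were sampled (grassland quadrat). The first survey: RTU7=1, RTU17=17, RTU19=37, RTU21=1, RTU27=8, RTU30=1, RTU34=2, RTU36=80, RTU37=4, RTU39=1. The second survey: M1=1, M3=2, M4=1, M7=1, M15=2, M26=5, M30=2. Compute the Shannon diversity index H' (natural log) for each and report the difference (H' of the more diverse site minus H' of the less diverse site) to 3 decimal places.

0.401

The first survey: N=152, proportions 0.006579, 0.111842, 0.243421, 0.006579, 0.052632, 0.006579, 0.013158, 0.526316, 0.026316, 0.006579, giving H' = 1.366659 (working shown to 6 dp, full precision carried).
The second survey: N=14, proportions 0.071429, 0.142857, 0.071429, 0.071429, 0.142857, 0.357143, 0.142857, giving H' = 1.767195.
Difference = |1.366659 − 1.767195| = 0.400536, i.e. 0.401 to 3 decimal places.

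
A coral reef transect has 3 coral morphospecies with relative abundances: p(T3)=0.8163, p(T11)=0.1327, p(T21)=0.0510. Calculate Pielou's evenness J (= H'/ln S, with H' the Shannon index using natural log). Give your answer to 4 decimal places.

0.5329

H' = −Σ pᵢ ln pᵢ = −((-0.165687) + (-0.268009) + (-0.151772)) = 0.585469 (working shown to 6 dp, full precision carried).
With S = 3 species, ln S = 1.098612, so J = 0.585469/1.098612 = 0.532917, i.e. 0.5329 to 4 decimal places.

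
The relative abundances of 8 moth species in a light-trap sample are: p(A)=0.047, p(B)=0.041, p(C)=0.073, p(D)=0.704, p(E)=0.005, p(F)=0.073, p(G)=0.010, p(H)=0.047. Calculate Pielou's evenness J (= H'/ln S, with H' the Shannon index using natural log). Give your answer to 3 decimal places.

0.539

H' = −Σ pᵢ ln pᵢ = −((-0.14371) + (-0.13096) + (-0.19106) + (-0.24709) + (-0.02649) + (-0.19106) + (-0.04605) + (-0.14371)) = 1.12013 (working shown to 5 dp, full precision carried).
With S = 8 species, ln S = 2.07944, so J = 1.12013/2.07944 = 0.53867, i.e. 0.539 to 3 decimal places.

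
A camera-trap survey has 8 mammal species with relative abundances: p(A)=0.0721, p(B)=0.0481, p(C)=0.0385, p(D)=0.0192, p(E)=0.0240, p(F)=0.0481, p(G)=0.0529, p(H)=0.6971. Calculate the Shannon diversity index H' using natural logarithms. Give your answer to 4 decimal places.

1.1793

Each pᵢ ln pᵢ term (working shown to 6 dp, full precision carried): 0.0721×(-2.629701)=-0.189601, 0.0481×(-3.034473)=-0.145958, 0.0385×(-3.257097)=-0.125398, 0.0192×(-3.952845)=-0.075895, 0.024×(-3.729701)=-0.089513, 0.0481×(-3.034473)=-0.145958, 0.0529×(-2.939352)=-0.155492, 0.6971×(-0.360826)=-0.251532.
Sum = -1.179347, so H' = 1.1793.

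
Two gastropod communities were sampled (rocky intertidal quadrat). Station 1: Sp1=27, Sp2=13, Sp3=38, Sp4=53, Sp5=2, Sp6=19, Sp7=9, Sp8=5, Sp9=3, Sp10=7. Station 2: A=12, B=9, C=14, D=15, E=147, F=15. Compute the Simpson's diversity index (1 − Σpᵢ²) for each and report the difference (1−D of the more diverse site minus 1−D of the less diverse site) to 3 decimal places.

Station 1: N=176, proportions 0.15341, 0.07386, 0.21591, 0.30114, 0.01136, 0.10795, 0.05114, 0.02841, 0.01705, 0.03977, giving 1−D = 0.81663 (working shown to 5 dp, full precision carried).
Station 2: N=212, proportions 0.0566, 0.04245, 0.06604, 0.07075, 0.6934, 0.07075, giving 1−D = 0.49982.
Difference = |0.81663 − 0.49982| = 0.31681, i.e. 0.317 to 3 decimal places.

0.317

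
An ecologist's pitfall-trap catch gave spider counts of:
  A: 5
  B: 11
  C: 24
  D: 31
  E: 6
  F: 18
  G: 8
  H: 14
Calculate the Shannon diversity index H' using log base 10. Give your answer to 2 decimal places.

Total N = 5+11+24+31+6+18+8+14 = 117, so the proportions are 0.0427, 0.094, 0.2051, 0.265, 0.0513, 0.1538, 0.0684, 0.1197 (working shown to 4 dp, full precision carried).
Each pᵢ log₁₀ pᵢ term: 0.0427×(-1.3692)=-0.0585, 0.094×(-1.0268)=-0.0965, 0.2051×(-0.6880)=-0.1411, 0.265×(-0.5768)=-0.1528, 0.0513×(-1.2900)=-0.0662, 0.1538×(-0.8129)=-0.1251, 0.0684×(-1.1651)=-0.0797, 0.1197×(-0.9221)=-0.1103.
Sum = -0.8302, so H' = 0.83.

0.83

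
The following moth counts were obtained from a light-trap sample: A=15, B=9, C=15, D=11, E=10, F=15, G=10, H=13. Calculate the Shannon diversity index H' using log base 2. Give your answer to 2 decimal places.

2.97

Total N = 15+9+15+11+10+15+10+13 = 98, so the proportions are 0.1531, 0.0918, 0.1531, 0.1122, 0.102, 0.1531, 0.102, 0.1327 (working shown to 4 dp, full precision carried).
Each pᵢ log₂ pᵢ term: 0.1531×(-2.7078)=-0.4145, 0.0918×(-3.4448)=-0.3164, 0.1531×(-2.7078)=-0.4145, 0.1122×(-3.1553)=-0.3542, 0.102×(-3.2928)=-0.3360, 0.1531×(-2.7078)=-0.4145, 0.102×(-3.2928)=-0.3360, 0.1327×(-2.9143)=-0.3866.
Sum = -2.9725, so H' = 2.97.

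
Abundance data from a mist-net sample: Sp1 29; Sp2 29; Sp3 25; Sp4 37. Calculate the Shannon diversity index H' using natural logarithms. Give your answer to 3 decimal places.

1.376

Total N = 29+29+25+37 = 120, so the proportions are 0.24167, 0.24167, 0.20833, 0.30833 (working shown to 5 dp, full precision carried).
Each pᵢ ln pᵢ term: 0.24167×(-1.42020)=-0.34321, 0.24167×(-1.42020)=-0.34321, 0.20833×(-1.56862)=-0.32679, 0.30833×(-1.17657)=-0.36278.
Sum = -1.37600, so H' = 1.376.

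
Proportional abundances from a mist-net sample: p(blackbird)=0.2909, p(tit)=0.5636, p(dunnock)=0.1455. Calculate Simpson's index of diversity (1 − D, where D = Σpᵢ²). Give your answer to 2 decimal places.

D = 0.2909² + 0.5636² + 0.1455² = 0.0846 + 0.3176 + 0.0212 = 0.4234 (working shown to 4 dp, full precision carried).
So 1 − D = 0.5766, i.e. 0.58 to 2 decimal places.

0.58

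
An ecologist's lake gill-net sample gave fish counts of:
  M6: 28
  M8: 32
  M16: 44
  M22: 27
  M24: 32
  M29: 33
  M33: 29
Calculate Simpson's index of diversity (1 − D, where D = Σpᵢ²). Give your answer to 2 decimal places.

0.85

Total N = 28+32+44+27+32+33+29 = 225, so the proportions are 0.1244, 0.1422, 0.1956, 0.12, 0.1422, 0.1467, 0.1289 (working shown to 4 dp, full precision carried).
D = 0.1244² + 0.1422² + 0.1956² + 0.12² + 0.1422² + 0.1467² + 0.1289² = 0.0155 + 0.0202 + 0.0382 + 0.0144 + 0.0202 + 0.0215 + 0.0166 = 0.1467.
So 1 − D = 0.8533, i.e. 0.85 to 2 decimal places.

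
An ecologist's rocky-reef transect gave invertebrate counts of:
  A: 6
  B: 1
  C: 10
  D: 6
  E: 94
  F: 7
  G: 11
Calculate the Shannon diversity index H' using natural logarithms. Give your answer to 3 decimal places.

1.116

Total N = 6+1+10+6+94+7+11 = 135, so the proportions are 0.04444, 0.00741, 0.07407, 0.04444, 0.6963, 0.05185, 0.08148 (working shown to 5 dp, full precision carried).
Each pᵢ ln pᵢ term: 0.04444×(-3.11352)=-0.13838, 0.00741×(-4.90527)=-0.03634, 0.07407×(-2.60269)=-0.19279, 0.04444×(-3.11352)=-0.13838, 0.6963×(-0.36198)=-0.25205, 0.05185×(-2.95936)=-0.15345, 0.08148×(-2.50738)=-0.20430.
Sum = -1.11568, so H' = 1.116.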